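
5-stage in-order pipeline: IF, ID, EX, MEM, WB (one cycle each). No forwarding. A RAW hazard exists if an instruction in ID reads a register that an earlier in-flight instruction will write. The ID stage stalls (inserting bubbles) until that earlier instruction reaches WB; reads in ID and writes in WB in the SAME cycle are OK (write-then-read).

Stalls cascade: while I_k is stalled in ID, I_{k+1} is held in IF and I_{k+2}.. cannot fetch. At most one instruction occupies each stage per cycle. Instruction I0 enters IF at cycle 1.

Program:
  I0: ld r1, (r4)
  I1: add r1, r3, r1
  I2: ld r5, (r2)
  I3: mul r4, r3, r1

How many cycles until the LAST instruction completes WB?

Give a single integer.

I0 ld r1 <- r4: IF@1 ID@2 stall=0 (-) EX@3 MEM@4 WB@5
I1 add r1 <- r3,r1: IF@2 ID@3 stall=2 (RAW on I0.r1 (WB@5)) EX@6 MEM@7 WB@8
I2 ld r5 <- r2: IF@3 ID@6 stall=0 (-) EX@7 MEM@8 WB@9
I3 mul r4 <- r3,r1: IF@6 ID@7 stall=1 (RAW on I1.r1 (WB@8)) EX@9 MEM@10 WB@11

Answer: 11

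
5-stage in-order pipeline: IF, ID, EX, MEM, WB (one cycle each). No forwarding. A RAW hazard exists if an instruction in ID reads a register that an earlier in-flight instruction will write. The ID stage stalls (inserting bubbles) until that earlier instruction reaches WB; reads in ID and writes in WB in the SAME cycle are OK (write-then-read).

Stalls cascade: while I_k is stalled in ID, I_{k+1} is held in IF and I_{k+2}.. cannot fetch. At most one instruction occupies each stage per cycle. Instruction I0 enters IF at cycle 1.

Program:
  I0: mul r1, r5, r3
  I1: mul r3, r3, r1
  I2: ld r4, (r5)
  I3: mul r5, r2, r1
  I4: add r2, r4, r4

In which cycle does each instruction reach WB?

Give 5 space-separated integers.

I0 mul r1 <- r5,r3: IF@1 ID@2 stall=0 (-) EX@3 MEM@4 WB@5
I1 mul r3 <- r3,r1: IF@2 ID@3 stall=2 (RAW on I0.r1 (WB@5)) EX@6 MEM@7 WB@8
I2 ld r4 <- r5: IF@3 ID@6 stall=0 (-) EX@7 MEM@8 WB@9
I3 mul r5 <- r2,r1: IF@6 ID@7 stall=0 (-) EX@8 MEM@9 WB@10
I4 add r2 <- r4,r4: IF@7 ID@8 stall=1 (RAW on I2.r4 (WB@9)) EX@10 MEM@11 WB@12

Answer: 5 8 9 10 12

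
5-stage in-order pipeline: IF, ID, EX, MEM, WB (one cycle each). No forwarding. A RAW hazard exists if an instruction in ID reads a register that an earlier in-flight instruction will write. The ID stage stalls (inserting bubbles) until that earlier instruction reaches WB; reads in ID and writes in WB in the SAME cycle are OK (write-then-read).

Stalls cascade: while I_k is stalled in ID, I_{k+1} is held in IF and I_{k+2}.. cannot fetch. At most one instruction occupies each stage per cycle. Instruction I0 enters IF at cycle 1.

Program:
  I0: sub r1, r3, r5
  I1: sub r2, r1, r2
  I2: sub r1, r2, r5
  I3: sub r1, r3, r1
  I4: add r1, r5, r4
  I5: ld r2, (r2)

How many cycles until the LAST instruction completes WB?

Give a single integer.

Answer: 16

Derivation:
I0 sub r1 <- r3,r5: IF@1 ID@2 stall=0 (-) EX@3 MEM@4 WB@5
I1 sub r2 <- r1,r2: IF@2 ID@3 stall=2 (RAW on I0.r1 (WB@5)) EX@6 MEM@7 WB@8
I2 sub r1 <- r2,r5: IF@3 ID@6 stall=2 (RAW on I1.r2 (WB@8)) EX@9 MEM@10 WB@11
I3 sub r1 <- r3,r1: IF@6 ID@9 stall=2 (RAW on I2.r1 (WB@11)) EX@12 MEM@13 WB@14
I4 add r1 <- r5,r4: IF@9 ID@12 stall=0 (-) EX@13 MEM@14 WB@15
I5 ld r2 <- r2: IF@12 ID@13 stall=0 (-) EX@14 MEM@15 WB@16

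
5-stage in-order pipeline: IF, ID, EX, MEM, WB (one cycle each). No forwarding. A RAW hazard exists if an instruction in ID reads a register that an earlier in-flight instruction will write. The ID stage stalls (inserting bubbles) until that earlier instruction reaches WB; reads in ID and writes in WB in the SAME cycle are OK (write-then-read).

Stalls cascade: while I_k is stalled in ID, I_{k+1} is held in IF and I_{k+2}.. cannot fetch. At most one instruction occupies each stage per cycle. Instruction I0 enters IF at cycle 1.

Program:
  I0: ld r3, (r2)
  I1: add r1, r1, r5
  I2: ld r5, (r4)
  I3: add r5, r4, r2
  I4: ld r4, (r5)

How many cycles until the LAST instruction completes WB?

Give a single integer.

Answer: 11

Derivation:
I0 ld r3 <- r2: IF@1 ID@2 stall=0 (-) EX@3 MEM@4 WB@5
I1 add r1 <- r1,r5: IF@2 ID@3 stall=0 (-) EX@4 MEM@5 WB@6
I2 ld r5 <- r4: IF@3 ID@4 stall=0 (-) EX@5 MEM@6 WB@7
I3 add r5 <- r4,r2: IF@4 ID@5 stall=0 (-) EX@6 MEM@7 WB@8
I4 ld r4 <- r5: IF@5 ID@6 stall=2 (RAW on I3.r5 (WB@8)) EX@9 MEM@10 WB@11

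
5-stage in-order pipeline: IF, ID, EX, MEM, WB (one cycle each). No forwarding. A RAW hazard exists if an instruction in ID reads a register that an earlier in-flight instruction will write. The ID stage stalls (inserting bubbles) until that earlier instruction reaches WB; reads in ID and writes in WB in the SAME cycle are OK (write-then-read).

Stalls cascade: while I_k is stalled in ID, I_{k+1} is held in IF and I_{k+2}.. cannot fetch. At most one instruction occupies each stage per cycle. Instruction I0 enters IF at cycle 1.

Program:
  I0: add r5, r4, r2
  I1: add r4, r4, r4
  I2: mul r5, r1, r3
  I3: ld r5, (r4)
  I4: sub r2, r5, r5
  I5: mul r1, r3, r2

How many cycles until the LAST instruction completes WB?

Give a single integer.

Answer: 15

Derivation:
I0 add r5 <- r4,r2: IF@1 ID@2 stall=0 (-) EX@3 MEM@4 WB@5
I1 add r4 <- r4,r4: IF@2 ID@3 stall=0 (-) EX@4 MEM@5 WB@6
I2 mul r5 <- r1,r3: IF@3 ID@4 stall=0 (-) EX@5 MEM@6 WB@7
I3 ld r5 <- r4: IF@4 ID@5 stall=1 (RAW on I1.r4 (WB@6)) EX@7 MEM@8 WB@9
I4 sub r2 <- r5,r5: IF@5 ID@7 stall=2 (RAW on I3.r5 (WB@9)) EX@10 MEM@11 WB@12
I5 mul r1 <- r3,r2: IF@7 ID@10 stall=2 (RAW on I4.r2 (WB@12)) EX@13 MEM@14 WB@15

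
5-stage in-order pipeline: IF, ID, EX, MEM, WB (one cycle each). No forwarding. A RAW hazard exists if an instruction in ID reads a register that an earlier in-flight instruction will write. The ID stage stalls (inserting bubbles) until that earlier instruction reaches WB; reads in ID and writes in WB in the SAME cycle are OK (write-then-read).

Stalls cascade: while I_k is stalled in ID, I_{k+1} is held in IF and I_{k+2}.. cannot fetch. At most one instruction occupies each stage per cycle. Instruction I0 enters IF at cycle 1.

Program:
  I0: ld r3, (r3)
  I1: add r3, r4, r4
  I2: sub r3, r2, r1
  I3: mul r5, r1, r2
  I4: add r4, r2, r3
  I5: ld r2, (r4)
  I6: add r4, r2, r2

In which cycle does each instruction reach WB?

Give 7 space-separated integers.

Answer: 5 6 7 8 10 13 16

Derivation:
I0 ld r3 <- r3: IF@1 ID@2 stall=0 (-) EX@3 MEM@4 WB@5
I1 add r3 <- r4,r4: IF@2 ID@3 stall=0 (-) EX@4 MEM@5 WB@6
I2 sub r3 <- r2,r1: IF@3 ID@4 stall=0 (-) EX@5 MEM@6 WB@7
I3 mul r5 <- r1,r2: IF@4 ID@5 stall=0 (-) EX@6 MEM@7 WB@8
I4 add r4 <- r2,r3: IF@5 ID@6 stall=1 (RAW on I2.r3 (WB@7)) EX@8 MEM@9 WB@10
I5 ld r2 <- r4: IF@6 ID@8 stall=2 (RAW on I4.r4 (WB@10)) EX@11 MEM@12 WB@13
I6 add r4 <- r2,r2: IF@8 ID@11 stall=2 (RAW on I5.r2 (WB@13)) EX@14 MEM@15 WB@16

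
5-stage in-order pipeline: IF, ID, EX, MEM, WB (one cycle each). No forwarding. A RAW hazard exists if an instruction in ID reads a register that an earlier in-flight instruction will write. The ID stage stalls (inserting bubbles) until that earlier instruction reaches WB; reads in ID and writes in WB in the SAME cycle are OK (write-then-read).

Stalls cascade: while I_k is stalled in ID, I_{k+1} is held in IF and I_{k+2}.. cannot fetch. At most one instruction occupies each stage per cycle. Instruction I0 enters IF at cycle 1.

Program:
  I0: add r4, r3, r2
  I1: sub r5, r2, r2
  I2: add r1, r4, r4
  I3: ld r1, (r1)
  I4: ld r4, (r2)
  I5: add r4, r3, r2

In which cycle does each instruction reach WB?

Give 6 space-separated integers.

I0 add r4 <- r3,r2: IF@1 ID@2 stall=0 (-) EX@3 MEM@4 WB@5
I1 sub r5 <- r2,r2: IF@2 ID@3 stall=0 (-) EX@4 MEM@5 WB@6
I2 add r1 <- r4,r4: IF@3 ID@4 stall=1 (RAW on I0.r4 (WB@5)) EX@6 MEM@7 WB@8
I3 ld r1 <- r1: IF@4 ID@6 stall=2 (RAW on I2.r1 (WB@8)) EX@9 MEM@10 WB@11
I4 ld r4 <- r2: IF@6 ID@9 stall=0 (-) EX@10 MEM@11 WB@12
I5 add r4 <- r3,r2: IF@9 ID@10 stall=0 (-) EX@11 MEM@12 WB@13

Answer: 5 6 8 11 12 13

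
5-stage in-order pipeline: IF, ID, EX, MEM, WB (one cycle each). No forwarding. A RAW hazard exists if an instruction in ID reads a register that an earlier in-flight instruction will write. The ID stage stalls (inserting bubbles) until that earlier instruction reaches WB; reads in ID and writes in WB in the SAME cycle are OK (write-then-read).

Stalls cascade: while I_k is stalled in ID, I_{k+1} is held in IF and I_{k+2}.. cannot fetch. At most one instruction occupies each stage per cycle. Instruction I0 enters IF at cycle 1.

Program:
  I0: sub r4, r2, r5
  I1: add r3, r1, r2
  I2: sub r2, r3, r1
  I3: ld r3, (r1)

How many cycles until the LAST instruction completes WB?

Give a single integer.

Answer: 10

Derivation:
I0 sub r4 <- r2,r5: IF@1 ID@2 stall=0 (-) EX@3 MEM@4 WB@5
I1 add r3 <- r1,r2: IF@2 ID@3 stall=0 (-) EX@4 MEM@5 WB@6
I2 sub r2 <- r3,r1: IF@3 ID@4 stall=2 (RAW on I1.r3 (WB@6)) EX@7 MEM@8 WB@9
I3 ld r3 <- r1: IF@4 ID@7 stall=0 (-) EX@8 MEM@9 WB@10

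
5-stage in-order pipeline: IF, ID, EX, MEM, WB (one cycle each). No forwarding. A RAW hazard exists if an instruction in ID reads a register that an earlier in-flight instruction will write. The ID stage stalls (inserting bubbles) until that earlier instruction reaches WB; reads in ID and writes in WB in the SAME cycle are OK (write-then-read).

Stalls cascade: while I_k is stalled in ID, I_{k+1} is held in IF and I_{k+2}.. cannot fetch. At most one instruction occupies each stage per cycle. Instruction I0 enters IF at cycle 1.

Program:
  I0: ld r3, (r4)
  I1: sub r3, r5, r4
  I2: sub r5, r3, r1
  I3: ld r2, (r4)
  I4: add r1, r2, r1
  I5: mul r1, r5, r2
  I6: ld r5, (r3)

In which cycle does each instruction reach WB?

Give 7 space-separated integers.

Answer: 5 6 9 10 13 14 15

Derivation:
I0 ld r3 <- r4: IF@1 ID@2 stall=0 (-) EX@3 MEM@4 WB@5
I1 sub r3 <- r5,r4: IF@2 ID@3 stall=0 (-) EX@4 MEM@5 WB@6
I2 sub r5 <- r3,r1: IF@3 ID@4 stall=2 (RAW on I1.r3 (WB@6)) EX@7 MEM@8 WB@9
I3 ld r2 <- r4: IF@4 ID@7 stall=0 (-) EX@8 MEM@9 WB@10
I4 add r1 <- r2,r1: IF@7 ID@8 stall=2 (RAW on I3.r2 (WB@10)) EX@11 MEM@12 WB@13
I5 mul r1 <- r5,r2: IF@8 ID@11 stall=0 (-) EX@12 MEM@13 WB@14
I6 ld r5 <- r3: IF@11 ID@12 stall=0 (-) EX@13 MEM@14 WB@15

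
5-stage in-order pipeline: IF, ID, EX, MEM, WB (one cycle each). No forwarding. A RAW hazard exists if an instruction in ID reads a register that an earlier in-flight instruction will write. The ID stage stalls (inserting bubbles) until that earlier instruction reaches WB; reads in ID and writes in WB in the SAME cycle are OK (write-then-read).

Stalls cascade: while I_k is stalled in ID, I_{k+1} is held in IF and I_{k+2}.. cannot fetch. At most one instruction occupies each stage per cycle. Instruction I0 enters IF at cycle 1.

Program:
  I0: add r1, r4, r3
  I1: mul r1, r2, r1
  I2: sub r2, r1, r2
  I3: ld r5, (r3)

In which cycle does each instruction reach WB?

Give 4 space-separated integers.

Answer: 5 8 11 12

Derivation:
I0 add r1 <- r4,r3: IF@1 ID@2 stall=0 (-) EX@3 MEM@4 WB@5
I1 mul r1 <- r2,r1: IF@2 ID@3 stall=2 (RAW on I0.r1 (WB@5)) EX@6 MEM@7 WB@8
I2 sub r2 <- r1,r2: IF@3 ID@6 stall=2 (RAW on I1.r1 (WB@8)) EX@9 MEM@10 WB@11
I3 ld r5 <- r3: IF@6 ID@9 stall=0 (-) EX@10 MEM@11 WB@12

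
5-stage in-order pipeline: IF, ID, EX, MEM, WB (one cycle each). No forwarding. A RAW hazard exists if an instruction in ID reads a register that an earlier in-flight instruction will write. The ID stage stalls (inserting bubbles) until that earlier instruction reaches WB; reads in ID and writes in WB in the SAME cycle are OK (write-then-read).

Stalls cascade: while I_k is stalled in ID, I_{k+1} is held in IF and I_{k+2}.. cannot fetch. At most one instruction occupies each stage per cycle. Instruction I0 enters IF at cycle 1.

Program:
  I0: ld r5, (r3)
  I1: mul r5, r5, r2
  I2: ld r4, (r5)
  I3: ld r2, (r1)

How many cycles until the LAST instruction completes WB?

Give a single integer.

I0 ld r5 <- r3: IF@1 ID@2 stall=0 (-) EX@3 MEM@4 WB@5
I1 mul r5 <- r5,r2: IF@2 ID@3 stall=2 (RAW on I0.r5 (WB@5)) EX@6 MEM@7 WB@8
I2 ld r4 <- r5: IF@3 ID@6 stall=2 (RAW on I1.r5 (WB@8)) EX@9 MEM@10 WB@11
I3 ld r2 <- r1: IF@6 ID@9 stall=0 (-) EX@10 MEM@11 WB@12

Answer: 12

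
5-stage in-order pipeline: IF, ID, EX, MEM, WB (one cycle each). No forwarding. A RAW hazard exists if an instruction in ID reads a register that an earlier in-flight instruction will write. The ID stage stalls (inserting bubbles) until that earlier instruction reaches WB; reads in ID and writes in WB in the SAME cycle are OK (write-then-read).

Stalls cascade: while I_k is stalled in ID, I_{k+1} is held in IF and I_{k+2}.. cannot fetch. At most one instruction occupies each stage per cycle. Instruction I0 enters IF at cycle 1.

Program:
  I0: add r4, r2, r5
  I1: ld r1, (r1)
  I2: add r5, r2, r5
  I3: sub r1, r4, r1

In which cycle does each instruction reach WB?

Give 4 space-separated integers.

Answer: 5 6 7 9

Derivation:
I0 add r4 <- r2,r5: IF@1 ID@2 stall=0 (-) EX@3 MEM@4 WB@5
I1 ld r1 <- r1: IF@2 ID@3 stall=0 (-) EX@4 MEM@5 WB@6
I2 add r5 <- r2,r5: IF@3 ID@4 stall=0 (-) EX@5 MEM@6 WB@7
I3 sub r1 <- r4,r1: IF@4 ID@5 stall=1 (RAW on I1.r1 (WB@6)) EX@7 MEM@8 WB@9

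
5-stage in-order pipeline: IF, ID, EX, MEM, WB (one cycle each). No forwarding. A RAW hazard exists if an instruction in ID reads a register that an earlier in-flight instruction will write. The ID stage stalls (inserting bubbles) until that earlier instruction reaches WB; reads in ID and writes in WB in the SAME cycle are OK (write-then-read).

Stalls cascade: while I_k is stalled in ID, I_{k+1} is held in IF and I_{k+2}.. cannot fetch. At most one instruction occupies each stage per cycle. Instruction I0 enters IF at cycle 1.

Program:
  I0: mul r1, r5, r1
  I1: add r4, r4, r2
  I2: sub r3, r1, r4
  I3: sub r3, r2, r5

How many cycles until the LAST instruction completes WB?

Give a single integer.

Answer: 10

Derivation:
I0 mul r1 <- r5,r1: IF@1 ID@2 stall=0 (-) EX@3 MEM@4 WB@5
I1 add r4 <- r4,r2: IF@2 ID@3 stall=0 (-) EX@4 MEM@5 WB@6
I2 sub r3 <- r1,r4: IF@3 ID@4 stall=2 (RAW on I1.r4 (WB@6)) EX@7 MEM@8 WB@9
I3 sub r3 <- r2,r5: IF@4 ID@7 stall=0 (-) EX@8 MEM@9 WB@10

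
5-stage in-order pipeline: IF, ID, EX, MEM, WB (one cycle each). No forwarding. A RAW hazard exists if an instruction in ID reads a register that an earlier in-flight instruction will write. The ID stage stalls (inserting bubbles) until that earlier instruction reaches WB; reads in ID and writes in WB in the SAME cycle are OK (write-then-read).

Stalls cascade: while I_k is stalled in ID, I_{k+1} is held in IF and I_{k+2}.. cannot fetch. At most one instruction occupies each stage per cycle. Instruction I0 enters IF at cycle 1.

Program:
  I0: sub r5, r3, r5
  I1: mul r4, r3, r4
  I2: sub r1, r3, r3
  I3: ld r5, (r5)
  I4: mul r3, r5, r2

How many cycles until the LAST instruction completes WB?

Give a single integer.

Answer: 11

Derivation:
I0 sub r5 <- r3,r5: IF@1 ID@2 stall=0 (-) EX@3 MEM@4 WB@5
I1 mul r4 <- r3,r4: IF@2 ID@3 stall=0 (-) EX@4 MEM@5 WB@6
I2 sub r1 <- r3,r3: IF@3 ID@4 stall=0 (-) EX@5 MEM@6 WB@7
I3 ld r5 <- r5: IF@4 ID@5 stall=0 (-) EX@6 MEM@7 WB@8
I4 mul r3 <- r5,r2: IF@5 ID@6 stall=2 (RAW on I3.r5 (WB@8)) EX@9 MEM@10 WB@11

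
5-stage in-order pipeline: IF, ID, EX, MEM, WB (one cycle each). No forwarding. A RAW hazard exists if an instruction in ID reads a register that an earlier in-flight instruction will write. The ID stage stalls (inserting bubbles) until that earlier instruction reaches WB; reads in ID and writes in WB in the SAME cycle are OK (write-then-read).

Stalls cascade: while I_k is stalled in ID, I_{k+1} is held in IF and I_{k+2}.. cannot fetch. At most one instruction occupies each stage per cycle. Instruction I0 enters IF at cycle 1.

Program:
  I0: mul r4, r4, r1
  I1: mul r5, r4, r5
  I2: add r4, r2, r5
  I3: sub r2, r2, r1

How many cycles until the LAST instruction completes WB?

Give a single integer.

I0 mul r4 <- r4,r1: IF@1 ID@2 stall=0 (-) EX@3 MEM@4 WB@5
I1 mul r5 <- r4,r5: IF@2 ID@3 stall=2 (RAW on I0.r4 (WB@5)) EX@6 MEM@7 WB@8
I2 add r4 <- r2,r5: IF@3 ID@6 stall=2 (RAW on I1.r5 (WB@8)) EX@9 MEM@10 WB@11
I3 sub r2 <- r2,r1: IF@6 ID@9 stall=0 (-) EX@10 MEM@11 WB@12

Answer: 12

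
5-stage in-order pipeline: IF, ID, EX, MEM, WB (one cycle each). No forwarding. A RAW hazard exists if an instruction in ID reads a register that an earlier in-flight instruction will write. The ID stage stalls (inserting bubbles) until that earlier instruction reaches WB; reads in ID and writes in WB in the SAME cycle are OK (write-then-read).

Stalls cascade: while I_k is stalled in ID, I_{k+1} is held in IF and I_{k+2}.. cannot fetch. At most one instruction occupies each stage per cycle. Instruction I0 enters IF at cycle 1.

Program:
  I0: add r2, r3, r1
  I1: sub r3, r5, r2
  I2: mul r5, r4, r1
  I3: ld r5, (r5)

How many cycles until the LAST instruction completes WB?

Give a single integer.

Answer: 12

Derivation:
I0 add r2 <- r3,r1: IF@1 ID@2 stall=0 (-) EX@3 MEM@4 WB@5
I1 sub r3 <- r5,r2: IF@2 ID@3 stall=2 (RAW on I0.r2 (WB@5)) EX@6 MEM@7 WB@8
I2 mul r5 <- r4,r1: IF@3 ID@6 stall=0 (-) EX@7 MEM@8 WB@9
I3 ld r5 <- r5: IF@6 ID@7 stall=2 (RAW on I2.r5 (WB@9)) EX@10 MEM@11 WB@12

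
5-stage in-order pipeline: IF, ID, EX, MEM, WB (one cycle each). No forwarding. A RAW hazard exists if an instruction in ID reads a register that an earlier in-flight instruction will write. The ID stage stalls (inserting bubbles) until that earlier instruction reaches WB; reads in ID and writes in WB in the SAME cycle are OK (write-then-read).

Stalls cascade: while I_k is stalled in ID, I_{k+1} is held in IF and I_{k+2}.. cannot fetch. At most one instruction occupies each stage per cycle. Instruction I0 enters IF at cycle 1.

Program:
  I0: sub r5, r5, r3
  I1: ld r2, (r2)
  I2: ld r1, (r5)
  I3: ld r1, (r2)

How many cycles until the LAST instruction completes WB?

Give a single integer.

I0 sub r5 <- r5,r3: IF@1 ID@2 stall=0 (-) EX@3 MEM@4 WB@5
I1 ld r2 <- r2: IF@2 ID@3 stall=0 (-) EX@4 MEM@5 WB@6
I2 ld r1 <- r5: IF@3 ID@4 stall=1 (RAW on I0.r5 (WB@5)) EX@6 MEM@7 WB@8
I3 ld r1 <- r2: IF@4 ID@6 stall=0 (-) EX@7 MEM@8 WB@9

Answer: 9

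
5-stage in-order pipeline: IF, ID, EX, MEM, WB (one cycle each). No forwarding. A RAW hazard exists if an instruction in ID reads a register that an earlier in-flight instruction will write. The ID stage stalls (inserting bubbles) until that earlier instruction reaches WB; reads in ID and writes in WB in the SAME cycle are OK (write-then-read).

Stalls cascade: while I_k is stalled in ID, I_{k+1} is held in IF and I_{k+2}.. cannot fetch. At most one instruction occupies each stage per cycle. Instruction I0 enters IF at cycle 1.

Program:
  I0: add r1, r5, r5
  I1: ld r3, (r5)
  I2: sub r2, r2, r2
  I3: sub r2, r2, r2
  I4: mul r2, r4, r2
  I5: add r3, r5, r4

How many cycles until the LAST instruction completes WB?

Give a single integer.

Answer: 14

Derivation:
I0 add r1 <- r5,r5: IF@1 ID@2 stall=0 (-) EX@3 MEM@4 WB@5
I1 ld r3 <- r5: IF@2 ID@3 stall=0 (-) EX@4 MEM@5 WB@6
I2 sub r2 <- r2,r2: IF@3 ID@4 stall=0 (-) EX@5 MEM@6 WB@7
I3 sub r2 <- r2,r2: IF@4 ID@5 stall=2 (RAW on I2.r2 (WB@7)) EX@8 MEM@9 WB@10
I4 mul r2 <- r4,r2: IF@5 ID@8 stall=2 (RAW on I3.r2 (WB@10)) EX@11 MEM@12 WB@13
I5 add r3 <- r5,r4: IF@8 ID@11 stall=0 (-) EX@12 MEM@13 WB@14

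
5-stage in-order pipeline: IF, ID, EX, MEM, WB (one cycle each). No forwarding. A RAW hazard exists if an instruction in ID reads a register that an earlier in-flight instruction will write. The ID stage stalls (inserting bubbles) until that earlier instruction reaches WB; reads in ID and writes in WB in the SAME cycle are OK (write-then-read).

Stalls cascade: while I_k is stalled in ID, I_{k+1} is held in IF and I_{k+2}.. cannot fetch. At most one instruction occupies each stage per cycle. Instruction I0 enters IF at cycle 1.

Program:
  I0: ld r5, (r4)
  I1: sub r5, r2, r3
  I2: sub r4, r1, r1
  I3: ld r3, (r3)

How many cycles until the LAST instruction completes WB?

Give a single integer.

I0 ld r5 <- r4: IF@1 ID@2 stall=0 (-) EX@3 MEM@4 WB@5
I1 sub r5 <- r2,r3: IF@2 ID@3 stall=0 (-) EX@4 MEM@5 WB@6
I2 sub r4 <- r1,r1: IF@3 ID@4 stall=0 (-) EX@5 MEM@6 WB@7
I3 ld r3 <- r3: IF@4 ID@5 stall=0 (-) EX@6 MEM@7 WB@8

Answer: 8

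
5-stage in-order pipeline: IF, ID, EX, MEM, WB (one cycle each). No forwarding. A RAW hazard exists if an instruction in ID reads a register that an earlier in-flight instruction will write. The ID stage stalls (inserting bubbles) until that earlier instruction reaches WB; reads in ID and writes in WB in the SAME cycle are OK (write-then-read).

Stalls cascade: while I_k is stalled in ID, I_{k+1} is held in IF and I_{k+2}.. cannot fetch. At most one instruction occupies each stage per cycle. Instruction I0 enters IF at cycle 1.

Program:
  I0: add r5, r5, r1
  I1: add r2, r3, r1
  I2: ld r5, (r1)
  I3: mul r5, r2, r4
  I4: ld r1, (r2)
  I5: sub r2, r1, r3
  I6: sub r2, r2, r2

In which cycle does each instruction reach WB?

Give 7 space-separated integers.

Answer: 5 6 7 9 10 13 16

Derivation:
I0 add r5 <- r5,r1: IF@1 ID@2 stall=0 (-) EX@3 MEM@4 WB@5
I1 add r2 <- r3,r1: IF@2 ID@3 stall=0 (-) EX@4 MEM@5 WB@6
I2 ld r5 <- r1: IF@3 ID@4 stall=0 (-) EX@5 MEM@6 WB@7
I3 mul r5 <- r2,r4: IF@4 ID@5 stall=1 (RAW on I1.r2 (WB@6)) EX@7 MEM@8 WB@9
I4 ld r1 <- r2: IF@5 ID@7 stall=0 (-) EX@8 MEM@9 WB@10
I5 sub r2 <- r1,r3: IF@7 ID@8 stall=2 (RAW on I4.r1 (WB@10)) EX@11 MEM@12 WB@13
I6 sub r2 <- r2,r2: IF@8 ID@11 stall=2 (RAW on I5.r2 (WB@13)) EX@14 MEM@15 WB@16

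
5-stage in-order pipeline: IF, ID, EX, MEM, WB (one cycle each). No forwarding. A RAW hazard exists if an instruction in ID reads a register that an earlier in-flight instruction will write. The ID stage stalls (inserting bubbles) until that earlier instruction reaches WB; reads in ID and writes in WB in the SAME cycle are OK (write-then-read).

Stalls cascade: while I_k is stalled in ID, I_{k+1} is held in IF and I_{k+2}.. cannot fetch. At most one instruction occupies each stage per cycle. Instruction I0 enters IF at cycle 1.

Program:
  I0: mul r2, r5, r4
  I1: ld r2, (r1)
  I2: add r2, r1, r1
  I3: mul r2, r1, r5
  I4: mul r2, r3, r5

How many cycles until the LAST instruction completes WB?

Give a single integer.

Answer: 9

Derivation:
I0 mul r2 <- r5,r4: IF@1 ID@2 stall=0 (-) EX@3 MEM@4 WB@5
I1 ld r2 <- r1: IF@2 ID@3 stall=0 (-) EX@4 MEM@5 WB@6
I2 add r2 <- r1,r1: IF@3 ID@4 stall=0 (-) EX@5 MEM@6 WB@7
I3 mul r2 <- r1,r5: IF@4 ID@5 stall=0 (-) EX@6 MEM@7 WB@8
I4 mul r2 <- r3,r5: IF@5 ID@6 stall=0 (-) EX@7 MEM@8 WB@9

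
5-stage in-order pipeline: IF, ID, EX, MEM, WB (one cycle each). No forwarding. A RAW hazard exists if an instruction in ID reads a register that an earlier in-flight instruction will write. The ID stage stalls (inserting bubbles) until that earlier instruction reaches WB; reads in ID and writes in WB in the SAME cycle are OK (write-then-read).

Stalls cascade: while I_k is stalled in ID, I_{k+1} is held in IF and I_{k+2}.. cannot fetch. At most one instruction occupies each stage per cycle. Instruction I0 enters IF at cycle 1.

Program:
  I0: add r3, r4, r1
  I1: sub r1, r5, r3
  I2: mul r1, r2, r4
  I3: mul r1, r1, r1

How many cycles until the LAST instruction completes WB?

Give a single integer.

Answer: 12

Derivation:
I0 add r3 <- r4,r1: IF@1 ID@2 stall=0 (-) EX@3 MEM@4 WB@5
I1 sub r1 <- r5,r3: IF@2 ID@3 stall=2 (RAW on I0.r3 (WB@5)) EX@6 MEM@7 WB@8
I2 mul r1 <- r2,r4: IF@3 ID@6 stall=0 (-) EX@7 MEM@8 WB@9
I3 mul r1 <- r1,r1: IF@6 ID@7 stall=2 (RAW on I2.r1 (WB@9)) EX@10 MEM@11 WB@12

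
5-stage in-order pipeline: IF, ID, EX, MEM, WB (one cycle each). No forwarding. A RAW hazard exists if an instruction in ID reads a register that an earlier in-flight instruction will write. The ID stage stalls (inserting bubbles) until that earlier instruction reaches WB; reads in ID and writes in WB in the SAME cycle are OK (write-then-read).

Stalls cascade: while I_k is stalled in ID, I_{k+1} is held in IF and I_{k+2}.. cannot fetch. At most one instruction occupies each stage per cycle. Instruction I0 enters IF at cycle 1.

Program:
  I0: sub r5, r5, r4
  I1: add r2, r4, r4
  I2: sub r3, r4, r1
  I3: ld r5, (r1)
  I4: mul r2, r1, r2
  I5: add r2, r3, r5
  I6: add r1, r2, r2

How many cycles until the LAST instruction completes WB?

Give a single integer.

I0 sub r5 <- r5,r4: IF@1 ID@2 stall=0 (-) EX@3 MEM@4 WB@5
I1 add r2 <- r4,r4: IF@2 ID@3 stall=0 (-) EX@4 MEM@5 WB@6
I2 sub r3 <- r4,r1: IF@3 ID@4 stall=0 (-) EX@5 MEM@6 WB@7
I3 ld r5 <- r1: IF@4 ID@5 stall=0 (-) EX@6 MEM@7 WB@8
I4 mul r2 <- r1,r2: IF@5 ID@6 stall=0 (-) EX@7 MEM@8 WB@9
I5 add r2 <- r3,r5: IF@6 ID@7 stall=1 (RAW on I3.r5 (WB@8)) EX@9 MEM@10 WB@11
I6 add r1 <- r2,r2: IF@7 ID@9 stall=2 (RAW on I5.r2 (WB@11)) EX@12 MEM@13 WB@14

Answer: 14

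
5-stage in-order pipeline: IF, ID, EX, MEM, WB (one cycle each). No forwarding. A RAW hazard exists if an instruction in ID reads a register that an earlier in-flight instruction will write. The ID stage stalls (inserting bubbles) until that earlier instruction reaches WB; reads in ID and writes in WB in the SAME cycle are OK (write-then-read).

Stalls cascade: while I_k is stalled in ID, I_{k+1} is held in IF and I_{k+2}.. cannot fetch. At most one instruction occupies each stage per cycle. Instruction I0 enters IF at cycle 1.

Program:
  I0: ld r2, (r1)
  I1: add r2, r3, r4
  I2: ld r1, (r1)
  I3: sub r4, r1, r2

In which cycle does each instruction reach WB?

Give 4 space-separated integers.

Answer: 5 6 7 10

Derivation:
I0 ld r2 <- r1: IF@1 ID@2 stall=0 (-) EX@3 MEM@4 WB@5
I1 add r2 <- r3,r4: IF@2 ID@3 stall=0 (-) EX@4 MEM@5 WB@6
I2 ld r1 <- r1: IF@3 ID@4 stall=0 (-) EX@5 MEM@6 WB@7
I3 sub r4 <- r1,r2: IF@4 ID@5 stall=2 (RAW on I2.r1 (WB@7)) EX@8 MEM@9 WB@10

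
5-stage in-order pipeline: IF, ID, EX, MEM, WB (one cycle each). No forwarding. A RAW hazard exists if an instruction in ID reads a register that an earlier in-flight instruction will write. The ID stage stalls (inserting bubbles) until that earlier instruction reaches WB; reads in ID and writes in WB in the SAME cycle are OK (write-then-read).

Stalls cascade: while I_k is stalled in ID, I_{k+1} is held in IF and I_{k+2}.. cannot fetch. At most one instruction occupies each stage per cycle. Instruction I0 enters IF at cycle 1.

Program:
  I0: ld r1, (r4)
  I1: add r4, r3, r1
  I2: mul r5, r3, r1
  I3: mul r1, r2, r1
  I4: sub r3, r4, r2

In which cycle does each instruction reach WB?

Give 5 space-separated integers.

I0 ld r1 <- r4: IF@1 ID@2 stall=0 (-) EX@3 MEM@4 WB@5
I1 add r4 <- r3,r1: IF@2 ID@3 stall=2 (RAW on I0.r1 (WB@5)) EX@6 MEM@7 WB@8
I2 mul r5 <- r3,r1: IF@3 ID@6 stall=0 (-) EX@7 MEM@8 WB@9
I3 mul r1 <- r2,r1: IF@6 ID@7 stall=0 (-) EX@8 MEM@9 WB@10
I4 sub r3 <- r4,r2: IF@7 ID@8 stall=0 (-) EX@9 MEM@10 WB@11

Answer: 5 8 9 10 11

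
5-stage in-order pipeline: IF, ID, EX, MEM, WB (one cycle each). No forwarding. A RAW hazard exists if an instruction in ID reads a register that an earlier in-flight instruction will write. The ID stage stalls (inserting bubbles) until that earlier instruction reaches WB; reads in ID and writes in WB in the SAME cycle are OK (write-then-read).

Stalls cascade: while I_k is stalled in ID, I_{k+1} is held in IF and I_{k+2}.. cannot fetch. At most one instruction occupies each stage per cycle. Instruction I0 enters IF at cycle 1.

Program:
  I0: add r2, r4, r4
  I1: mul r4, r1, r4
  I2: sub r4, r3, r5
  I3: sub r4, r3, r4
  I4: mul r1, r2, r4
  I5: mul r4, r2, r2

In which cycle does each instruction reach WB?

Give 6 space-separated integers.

Answer: 5 6 7 10 13 14

Derivation:
I0 add r2 <- r4,r4: IF@1 ID@2 stall=0 (-) EX@3 MEM@4 WB@5
I1 mul r4 <- r1,r4: IF@2 ID@3 stall=0 (-) EX@4 MEM@5 WB@6
I2 sub r4 <- r3,r5: IF@3 ID@4 stall=0 (-) EX@5 MEM@6 WB@7
I3 sub r4 <- r3,r4: IF@4 ID@5 stall=2 (RAW on I2.r4 (WB@7)) EX@8 MEM@9 WB@10
I4 mul r1 <- r2,r4: IF@5 ID@8 stall=2 (RAW on I3.r4 (WB@10)) EX@11 MEM@12 WB@13
I5 mul r4 <- r2,r2: IF@8 ID@11 stall=0 (-) EX@12 MEM@13 WB@14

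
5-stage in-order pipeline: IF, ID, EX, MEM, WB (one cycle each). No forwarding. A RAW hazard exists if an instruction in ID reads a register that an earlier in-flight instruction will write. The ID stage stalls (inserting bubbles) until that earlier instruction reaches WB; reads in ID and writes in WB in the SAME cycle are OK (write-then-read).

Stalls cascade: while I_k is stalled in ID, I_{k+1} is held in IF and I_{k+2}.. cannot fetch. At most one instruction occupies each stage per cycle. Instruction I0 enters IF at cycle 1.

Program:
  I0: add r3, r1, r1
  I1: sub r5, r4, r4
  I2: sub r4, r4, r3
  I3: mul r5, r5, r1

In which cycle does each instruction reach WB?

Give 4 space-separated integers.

Answer: 5 6 8 9

Derivation:
I0 add r3 <- r1,r1: IF@1 ID@2 stall=0 (-) EX@3 MEM@4 WB@5
I1 sub r5 <- r4,r4: IF@2 ID@3 stall=0 (-) EX@4 MEM@5 WB@6
I2 sub r4 <- r4,r3: IF@3 ID@4 stall=1 (RAW on I0.r3 (WB@5)) EX@6 MEM@7 WB@8
I3 mul r5 <- r5,r1: IF@4 ID@6 stall=0 (-) EX@7 MEM@8 WB@9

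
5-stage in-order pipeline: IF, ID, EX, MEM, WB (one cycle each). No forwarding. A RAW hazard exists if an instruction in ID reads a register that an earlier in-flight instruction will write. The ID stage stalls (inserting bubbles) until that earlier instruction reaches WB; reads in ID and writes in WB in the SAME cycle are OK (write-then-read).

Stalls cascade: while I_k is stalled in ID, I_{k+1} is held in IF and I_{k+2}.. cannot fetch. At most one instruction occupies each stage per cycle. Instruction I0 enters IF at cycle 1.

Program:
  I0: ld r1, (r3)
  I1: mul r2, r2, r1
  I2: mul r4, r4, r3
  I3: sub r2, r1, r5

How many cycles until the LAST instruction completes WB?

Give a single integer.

I0 ld r1 <- r3: IF@1 ID@2 stall=0 (-) EX@3 MEM@4 WB@5
I1 mul r2 <- r2,r1: IF@2 ID@3 stall=2 (RAW on I0.r1 (WB@5)) EX@6 MEM@7 WB@8
I2 mul r4 <- r4,r3: IF@3 ID@6 stall=0 (-) EX@7 MEM@8 WB@9
I3 sub r2 <- r1,r5: IF@6 ID@7 stall=0 (-) EX@8 MEM@9 WB@10

Answer: 10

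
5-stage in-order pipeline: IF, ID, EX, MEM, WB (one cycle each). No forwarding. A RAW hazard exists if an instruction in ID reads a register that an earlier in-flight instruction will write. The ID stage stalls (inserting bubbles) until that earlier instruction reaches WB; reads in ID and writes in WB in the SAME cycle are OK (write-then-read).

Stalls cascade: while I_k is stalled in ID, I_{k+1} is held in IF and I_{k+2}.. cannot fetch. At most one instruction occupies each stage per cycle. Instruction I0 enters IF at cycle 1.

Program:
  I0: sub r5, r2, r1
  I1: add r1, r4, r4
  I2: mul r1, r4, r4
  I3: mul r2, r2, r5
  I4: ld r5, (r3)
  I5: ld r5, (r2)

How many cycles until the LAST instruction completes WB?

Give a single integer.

I0 sub r5 <- r2,r1: IF@1 ID@2 stall=0 (-) EX@3 MEM@4 WB@5
I1 add r1 <- r4,r4: IF@2 ID@3 stall=0 (-) EX@4 MEM@5 WB@6
I2 mul r1 <- r4,r4: IF@3 ID@4 stall=0 (-) EX@5 MEM@6 WB@7
I3 mul r2 <- r2,r5: IF@4 ID@5 stall=0 (-) EX@6 MEM@7 WB@8
I4 ld r5 <- r3: IF@5 ID@6 stall=0 (-) EX@7 MEM@8 WB@9
I5 ld r5 <- r2: IF@6 ID@7 stall=1 (RAW on I3.r2 (WB@8)) EX@9 MEM@10 WB@11

Answer: 11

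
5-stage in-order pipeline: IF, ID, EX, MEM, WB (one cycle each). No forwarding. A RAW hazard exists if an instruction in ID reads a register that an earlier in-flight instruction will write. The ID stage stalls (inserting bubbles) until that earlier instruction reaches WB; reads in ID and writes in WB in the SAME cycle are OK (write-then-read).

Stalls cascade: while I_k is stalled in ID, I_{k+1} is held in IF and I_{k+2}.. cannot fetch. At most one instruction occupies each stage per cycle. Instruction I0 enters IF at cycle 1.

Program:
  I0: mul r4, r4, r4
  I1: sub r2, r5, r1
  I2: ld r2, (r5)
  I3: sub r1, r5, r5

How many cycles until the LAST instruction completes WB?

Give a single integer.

Answer: 8

Derivation:
I0 mul r4 <- r4,r4: IF@1 ID@2 stall=0 (-) EX@3 MEM@4 WB@5
I1 sub r2 <- r5,r1: IF@2 ID@3 stall=0 (-) EX@4 MEM@5 WB@6
I2 ld r2 <- r5: IF@3 ID@4 stall=0 (-) EX@5 MEM@6 WB@7
I3 sub r1 <- r5,r5: IF@4 ID@5 stall=0 (-) EX@6 MEM@7 WB@8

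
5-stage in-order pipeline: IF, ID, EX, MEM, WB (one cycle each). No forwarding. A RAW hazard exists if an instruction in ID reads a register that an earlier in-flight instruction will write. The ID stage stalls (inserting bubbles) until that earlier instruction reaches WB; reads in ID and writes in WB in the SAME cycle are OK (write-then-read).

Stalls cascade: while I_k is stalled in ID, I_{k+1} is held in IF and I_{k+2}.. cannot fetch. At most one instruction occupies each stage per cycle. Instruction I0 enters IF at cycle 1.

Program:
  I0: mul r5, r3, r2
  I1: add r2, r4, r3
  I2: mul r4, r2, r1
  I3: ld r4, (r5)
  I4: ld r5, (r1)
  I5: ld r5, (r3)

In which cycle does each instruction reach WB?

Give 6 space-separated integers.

I0 mul r5 <- r3,r2: IF@1 ID@2 stall=0 (-) EX@3 MEM@4 WB@5
I1 add r2 <- r4,r3: IF@2 ID@3 stall=0 (-) EX@4 MEM@5 WB@6
I2 mul r4 <- r2,r1: IF@3 ID@4 stall=2 (RAW on I1.r2 (WB@6)) EX@7 MEM@8 WB@9
I3 ld r4 <- r5: IF@4 ID@7 stall=0 (-) EX@8 MEM@9 WB@10
I4 ld r5 <- r1: IF@7 ID@8 stall=0 (-) EX@9 MEM@10 WB@11
I5 ld r5 <- r3: IF@8 ID@9 stall=0 (-) EX@10 MEM@11 WB@12

Answer: 5 6 9 10 11 12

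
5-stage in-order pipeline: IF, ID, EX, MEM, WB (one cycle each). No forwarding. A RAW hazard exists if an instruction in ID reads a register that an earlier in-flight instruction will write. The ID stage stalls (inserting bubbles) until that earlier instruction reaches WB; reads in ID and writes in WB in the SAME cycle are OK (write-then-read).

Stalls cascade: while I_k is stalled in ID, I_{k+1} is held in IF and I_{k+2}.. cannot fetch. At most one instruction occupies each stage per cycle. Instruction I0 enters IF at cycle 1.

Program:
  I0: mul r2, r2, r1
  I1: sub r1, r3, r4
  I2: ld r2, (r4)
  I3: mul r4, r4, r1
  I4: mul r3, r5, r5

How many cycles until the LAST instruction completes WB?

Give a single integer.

I0 mul r2 <- r2,r1: IF@1 ID@2 stall=0 (-) EX@3 MEM@4 WB@5
I1 sub r1 <- r3,r4: IF@2 ID@3 stall=0 (-) EX@4 MEM@5 WB@6
I2 ld r2 <- r4: IF@3 ID@4 stall=0 (-) EX@5 MEM@6 WB@7
I3 mul r4 <- r4,r1: IF@4 ID@5 stall=1 (RAW on I1.r1 (WB@6)) EX@7 MEM@8 WB@9
I4 mul r3 <- r5,r5: IF@5 ID@7 stall=0 (-) EX@8 MEM@9 WB@10

Answer: 10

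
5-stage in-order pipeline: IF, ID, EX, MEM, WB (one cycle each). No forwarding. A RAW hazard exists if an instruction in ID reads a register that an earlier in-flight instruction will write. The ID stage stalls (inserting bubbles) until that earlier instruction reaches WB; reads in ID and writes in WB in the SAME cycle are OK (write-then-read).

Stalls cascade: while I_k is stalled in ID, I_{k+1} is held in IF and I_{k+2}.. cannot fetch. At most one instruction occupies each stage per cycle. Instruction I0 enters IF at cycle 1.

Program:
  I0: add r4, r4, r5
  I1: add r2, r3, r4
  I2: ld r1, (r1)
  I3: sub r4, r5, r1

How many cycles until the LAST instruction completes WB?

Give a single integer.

I0 add r4 <- r4,r5: IF@1 ID@2 stall=0 (-) EX@3 MEM@4 WB@5
I1 add r2 <- r3,r4: IF@2 ID@3 stall=2 (RAW on I0.r4 (WB@5)) EX@6 MEM@7 WB@8
I2 ld r1 <- r1: IF@3 ID@6 stall=0 (-) EX@7 MEM@8 WB@9
I3 sub r4 <- r5,r1: IF@6 ID@7 stall=2 (RAW on I2.r1 (WB@9)) EX@10 MEM@11 WB@12

Answer: 12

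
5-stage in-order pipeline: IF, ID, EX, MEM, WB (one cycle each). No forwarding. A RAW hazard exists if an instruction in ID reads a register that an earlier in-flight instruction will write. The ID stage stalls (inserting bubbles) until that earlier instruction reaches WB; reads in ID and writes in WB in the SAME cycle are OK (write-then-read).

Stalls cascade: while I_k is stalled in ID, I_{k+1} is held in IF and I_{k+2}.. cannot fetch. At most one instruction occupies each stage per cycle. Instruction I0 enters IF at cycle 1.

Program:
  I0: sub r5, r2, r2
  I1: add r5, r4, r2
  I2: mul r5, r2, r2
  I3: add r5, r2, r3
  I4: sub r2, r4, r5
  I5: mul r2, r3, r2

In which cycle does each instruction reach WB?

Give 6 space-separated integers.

I0 sub r5 <- r2,r2: IF@1 ID@2 stall=0 (-) EX@3 MEM@4 WB@5
I1 add r5 <- r4,r2: IF@2 ID@3 stall=0 (-) EX@4 MEM@5 WB@6
I2 mul r5 <- r2,r2: IF@3 ID@4 stall=0 (-) EX@5 MEM@6 WB@7
I3 add r5 <- r2,r3: IF@4 ID@5 stall=0 (-) EX@6 MEM@7 WB@8
I4 sub r2 <- r4,r5: IF@5 ID@6 stall=2 (RAW on I3.r5 (WB@8)) EX@9 MEM@10 WB@11
I5 mul r2 <- r3,r2: IF@6 ID@9 stall=2 (RAW on I4.r2 (WB@11)) EX@12 MEM@13 WB@14

Answer: 5 6 7 8 11 14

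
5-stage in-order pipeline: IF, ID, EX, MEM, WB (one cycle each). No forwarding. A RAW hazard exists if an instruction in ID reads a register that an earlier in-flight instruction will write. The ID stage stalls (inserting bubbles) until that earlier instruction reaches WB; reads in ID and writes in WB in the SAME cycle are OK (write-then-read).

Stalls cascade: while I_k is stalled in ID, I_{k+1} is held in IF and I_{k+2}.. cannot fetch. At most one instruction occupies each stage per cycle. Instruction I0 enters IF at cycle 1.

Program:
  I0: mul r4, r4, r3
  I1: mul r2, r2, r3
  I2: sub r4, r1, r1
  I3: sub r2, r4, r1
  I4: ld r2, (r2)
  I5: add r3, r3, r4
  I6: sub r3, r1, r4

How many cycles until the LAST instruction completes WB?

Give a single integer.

I0 mul r4 <- r4,r3: IF@1 ID@2 stall=0 (-) EX@3 MEM@4 WB@5
I1 mul r2 <- r2,r3: IF@2 ID@3 stall=0 (-) EX@4 MEM@5 WB@6
I2 sub r4 <- r1,r1: IF@3 ID@4 stall=0 (-) EX@5 MEM@6 WB@7
I3 sub r2 <- r4,r1: IF@4 ID@5 stall=2 (RAW on I2.r4 (WB@7)) EX@8 MEM@9 WB@10
I4 ld r2 <- r2: IF@5 ID@8 stall=2 (RAW on I3.r2 (WB@10)) EX@11 MEM@12 WB@13
I5 add r3 <- r3,r4: IF@8 ID@11 stall=0 (-) EX@12 MEM@13 WB@14
I6 sub r3 <- r1,r4: IF@11 ID@12 stall=0 (-) EX@13 MEM@14 WB@15

Answer: 15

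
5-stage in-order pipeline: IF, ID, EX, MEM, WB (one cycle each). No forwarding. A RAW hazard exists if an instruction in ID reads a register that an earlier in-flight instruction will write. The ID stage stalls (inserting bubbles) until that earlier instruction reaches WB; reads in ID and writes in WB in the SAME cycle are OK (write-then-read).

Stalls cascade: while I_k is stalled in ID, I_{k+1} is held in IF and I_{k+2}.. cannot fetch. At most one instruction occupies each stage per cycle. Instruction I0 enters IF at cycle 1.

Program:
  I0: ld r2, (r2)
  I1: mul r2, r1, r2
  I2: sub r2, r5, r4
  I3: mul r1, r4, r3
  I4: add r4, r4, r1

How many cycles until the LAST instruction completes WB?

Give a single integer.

I0 ld r2 <- r2: IF@1 ID@2 stall=0 (-) EX@3 MEM@4 WB@5
I1 mul r2 <- r1,r2: IF@2 ID@3 stall=2 (RAW on I0.r2 (WB@5)) EX@6 MEM@7 WB@8
I2 sub r2 <- r5,r4: IF@3 ID@6 stall=0 (-) EX@7 MEM@8 WB@9
I3 mul r1 <- r4,r3: IF@6 ID@7 stall=0 (-) EX@8 MEM@9 WB@10
I4 add r4 <- r4,r1: IF@7 ID@8 stall=2 (RAW on I3.r1 (WB@10)) EX@11 MEM@12 WB@13

Answer: 13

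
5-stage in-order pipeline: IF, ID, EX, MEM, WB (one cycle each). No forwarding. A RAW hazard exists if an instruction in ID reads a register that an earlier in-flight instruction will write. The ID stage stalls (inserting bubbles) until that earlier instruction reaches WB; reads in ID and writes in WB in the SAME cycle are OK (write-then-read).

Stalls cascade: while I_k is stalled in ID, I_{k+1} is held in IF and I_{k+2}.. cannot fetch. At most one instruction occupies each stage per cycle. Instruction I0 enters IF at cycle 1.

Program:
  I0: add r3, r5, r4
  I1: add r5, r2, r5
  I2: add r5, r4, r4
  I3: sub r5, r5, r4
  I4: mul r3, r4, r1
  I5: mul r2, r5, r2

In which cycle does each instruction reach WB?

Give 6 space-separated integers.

I0 add r3 <- r5,r4: IF@1 ID@2 stall=0 (-) EX@3 MEM@4 WB@5
I1 add r5 <- r2,r5: IF@2 ID@3 stall=0 (-) EX@4 MEM@5 WB@6
I2 add r5 <- r4,r4: IF@3 ID@4 stall=0 (-) EX@5 MEM@6 WB@7
I3 sub r5 <- r5,r4: IF@4 ID@5 stall=2 (RAW on I2.r5 (WB@7)) EX@8 MEM@9 WB@10
I4 mul r3 <- r4,r1: IF@5 ID@8 stall=0 (-) EX@9 MEM@10 WB@11
I5 mul r2 <- r5,r2: IF@8 ID@9 stall=1 (RAW on I3.r5 (WB@10)) EX@11 MEM@12 WB@13

Answer: 5 6 7 10 11 13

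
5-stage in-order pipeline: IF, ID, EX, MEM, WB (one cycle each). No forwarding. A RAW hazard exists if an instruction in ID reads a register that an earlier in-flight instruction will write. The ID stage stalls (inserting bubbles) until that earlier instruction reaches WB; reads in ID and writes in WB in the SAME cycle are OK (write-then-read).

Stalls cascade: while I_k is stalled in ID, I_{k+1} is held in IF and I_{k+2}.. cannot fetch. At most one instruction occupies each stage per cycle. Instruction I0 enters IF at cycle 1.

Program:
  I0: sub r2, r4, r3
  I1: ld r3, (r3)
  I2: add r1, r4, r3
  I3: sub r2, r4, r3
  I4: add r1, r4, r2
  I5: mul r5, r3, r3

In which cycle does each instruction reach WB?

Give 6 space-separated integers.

I0 sub r2 <- r4,r3: IF@1 ID@2 stall=0 (-) EX@3 MEM@4 WB@5
I1 ld r3 <- r3: IF@2 ID@3 stall=0 (-) EX@4 MEM@5 WB@6
I2 add r1 <- r4,r3: IF@3 ID@4 stall=2 (RAW on I1.r3 (WB@6)) EX@7 MEM@8 WB@9
I3 sub r2 <- r4,r3: IF@4 ID@7 stall=0 (-) EX@8 MEM@9 WB@10
I4 add r1 <- r4,r2: IF@7 ID@8 stall=2 (RAW on I3.r2 (WB@10)) EX@11 MEM@12 WB@13
I5 mul r5 <- r3,r3: IF@8 ID@11 stall=0 (-) EX@12 MEM@13 WB@14

Answer: 5 6 9 10 13 14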